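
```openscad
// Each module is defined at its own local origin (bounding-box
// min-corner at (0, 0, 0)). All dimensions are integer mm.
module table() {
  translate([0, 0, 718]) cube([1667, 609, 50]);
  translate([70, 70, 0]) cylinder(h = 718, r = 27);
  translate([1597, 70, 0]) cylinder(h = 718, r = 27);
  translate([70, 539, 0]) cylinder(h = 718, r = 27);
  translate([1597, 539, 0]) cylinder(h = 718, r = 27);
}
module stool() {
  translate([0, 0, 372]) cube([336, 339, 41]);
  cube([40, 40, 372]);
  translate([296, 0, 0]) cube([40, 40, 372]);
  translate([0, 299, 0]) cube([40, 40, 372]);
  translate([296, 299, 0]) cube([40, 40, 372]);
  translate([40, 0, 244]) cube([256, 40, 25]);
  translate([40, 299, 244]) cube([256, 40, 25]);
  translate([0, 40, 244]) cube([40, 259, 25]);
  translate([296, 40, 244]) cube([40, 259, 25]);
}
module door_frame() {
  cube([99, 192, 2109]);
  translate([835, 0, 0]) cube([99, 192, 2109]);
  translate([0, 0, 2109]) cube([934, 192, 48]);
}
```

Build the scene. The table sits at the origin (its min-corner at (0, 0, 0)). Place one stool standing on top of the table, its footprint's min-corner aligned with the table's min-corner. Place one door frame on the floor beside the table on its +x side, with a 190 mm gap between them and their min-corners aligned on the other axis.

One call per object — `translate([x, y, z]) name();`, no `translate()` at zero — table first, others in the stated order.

table();
translate([0, 0, 768]) stool();
translate([1857, 0, 0]) door_frame();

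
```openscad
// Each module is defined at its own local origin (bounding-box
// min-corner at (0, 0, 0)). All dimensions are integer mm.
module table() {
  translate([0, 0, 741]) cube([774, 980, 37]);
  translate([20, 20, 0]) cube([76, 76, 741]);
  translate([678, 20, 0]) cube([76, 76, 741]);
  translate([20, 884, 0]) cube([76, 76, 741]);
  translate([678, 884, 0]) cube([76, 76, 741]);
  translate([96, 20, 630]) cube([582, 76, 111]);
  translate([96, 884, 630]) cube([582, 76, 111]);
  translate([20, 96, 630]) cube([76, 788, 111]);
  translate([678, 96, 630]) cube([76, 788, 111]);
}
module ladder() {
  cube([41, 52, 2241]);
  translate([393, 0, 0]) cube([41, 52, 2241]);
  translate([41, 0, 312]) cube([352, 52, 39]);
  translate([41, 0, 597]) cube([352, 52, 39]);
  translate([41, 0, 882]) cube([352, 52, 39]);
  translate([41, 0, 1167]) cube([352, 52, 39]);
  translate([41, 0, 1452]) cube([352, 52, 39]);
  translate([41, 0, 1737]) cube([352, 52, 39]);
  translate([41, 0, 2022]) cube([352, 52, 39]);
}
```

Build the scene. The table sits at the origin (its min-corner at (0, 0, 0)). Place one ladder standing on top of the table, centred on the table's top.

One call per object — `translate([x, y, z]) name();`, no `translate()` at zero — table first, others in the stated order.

table();
translate([170, 464, 778]) ladder();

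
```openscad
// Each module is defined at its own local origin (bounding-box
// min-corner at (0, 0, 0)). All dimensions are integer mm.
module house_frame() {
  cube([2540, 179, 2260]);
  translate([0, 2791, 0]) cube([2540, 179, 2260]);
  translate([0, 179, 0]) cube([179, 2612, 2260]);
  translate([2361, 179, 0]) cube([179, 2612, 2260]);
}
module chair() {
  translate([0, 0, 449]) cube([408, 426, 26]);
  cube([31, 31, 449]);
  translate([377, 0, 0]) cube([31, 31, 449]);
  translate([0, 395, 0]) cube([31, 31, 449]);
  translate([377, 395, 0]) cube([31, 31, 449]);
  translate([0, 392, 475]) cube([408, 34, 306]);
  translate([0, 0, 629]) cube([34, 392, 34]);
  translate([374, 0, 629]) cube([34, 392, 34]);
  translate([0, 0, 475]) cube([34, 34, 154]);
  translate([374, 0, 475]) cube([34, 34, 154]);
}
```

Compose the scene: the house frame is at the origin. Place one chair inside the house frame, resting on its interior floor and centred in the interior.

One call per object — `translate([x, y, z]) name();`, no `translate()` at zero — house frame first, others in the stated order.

house_frame();
translate([1066, 1272, 0]) chair();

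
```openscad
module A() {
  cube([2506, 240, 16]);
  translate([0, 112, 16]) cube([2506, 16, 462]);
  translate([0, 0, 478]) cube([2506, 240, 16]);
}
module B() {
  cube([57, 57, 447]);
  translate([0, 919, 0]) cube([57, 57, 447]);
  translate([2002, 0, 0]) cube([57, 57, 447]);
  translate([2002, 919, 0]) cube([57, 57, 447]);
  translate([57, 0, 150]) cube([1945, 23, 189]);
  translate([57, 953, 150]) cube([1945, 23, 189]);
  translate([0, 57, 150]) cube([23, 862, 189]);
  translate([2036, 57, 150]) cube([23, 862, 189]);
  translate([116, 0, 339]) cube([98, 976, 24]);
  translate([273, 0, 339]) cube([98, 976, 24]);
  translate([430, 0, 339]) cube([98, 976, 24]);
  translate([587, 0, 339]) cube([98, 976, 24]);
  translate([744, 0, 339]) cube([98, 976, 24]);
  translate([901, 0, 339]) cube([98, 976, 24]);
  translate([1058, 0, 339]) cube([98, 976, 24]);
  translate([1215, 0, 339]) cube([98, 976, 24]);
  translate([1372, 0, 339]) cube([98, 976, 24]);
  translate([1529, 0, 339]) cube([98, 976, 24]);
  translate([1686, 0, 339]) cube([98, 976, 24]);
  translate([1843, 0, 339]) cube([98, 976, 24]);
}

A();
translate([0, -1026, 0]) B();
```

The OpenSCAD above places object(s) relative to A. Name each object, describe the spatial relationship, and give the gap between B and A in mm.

A is an I-beam. B is a bed frame. The bed frame is on the floor beside the I-beam on its −y side. The gap between the bed frame and the I-beam is 50 mm.

The bed frame's nearest face is 50 mm from the I-beam's −y face.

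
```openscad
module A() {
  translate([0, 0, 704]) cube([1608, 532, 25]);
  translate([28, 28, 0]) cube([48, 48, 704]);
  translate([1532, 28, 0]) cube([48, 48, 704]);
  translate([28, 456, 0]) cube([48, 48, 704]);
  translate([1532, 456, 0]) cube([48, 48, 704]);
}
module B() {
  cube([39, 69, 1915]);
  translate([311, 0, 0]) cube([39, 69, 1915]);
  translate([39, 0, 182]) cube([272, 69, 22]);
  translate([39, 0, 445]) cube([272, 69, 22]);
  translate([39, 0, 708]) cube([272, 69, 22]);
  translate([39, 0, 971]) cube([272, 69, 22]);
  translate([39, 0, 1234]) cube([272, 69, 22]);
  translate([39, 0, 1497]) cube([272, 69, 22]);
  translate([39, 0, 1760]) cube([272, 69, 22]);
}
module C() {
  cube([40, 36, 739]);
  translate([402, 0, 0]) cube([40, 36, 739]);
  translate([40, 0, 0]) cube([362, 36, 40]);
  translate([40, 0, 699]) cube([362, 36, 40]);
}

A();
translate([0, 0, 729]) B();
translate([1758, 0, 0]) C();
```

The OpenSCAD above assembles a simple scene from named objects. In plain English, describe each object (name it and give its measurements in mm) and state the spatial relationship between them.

A is a rectangular dining table. The top is 1608×532×25 mm with its upper surface at z = 729 mm. It stands on four 48×48 mm square legs, each inset 28 mm from the nearest pair of top edges, running from the floor to the underside of the top.

B is a straight ladder. Two 39×69 mm vertical rails, 1915 mm tall, stand 350 mm apart (outside-to-outside) with their front faces coplanar on the −y side. 7 rungs, each 69 mm deep and 22 mm tall, span between the inner faces of the rails, front faces flush with the rails. The lowest rung's underside is at z = 182 mm and rungs are spaced 263 mm apart (underside to underside).

C is a rectangular picture frame lying in the x–z plane (depth along y). The opening is 362 mm wide (x) by 659 mm tall (z), surrounded by a border 40 mm wide on all four sides. The frame is 36 mm deep and is made of two full-height vertical stiles with two horizontal rails fitted between them.

The ladder is on top of the table. The picture frame is on the floor beside the table on its +x side.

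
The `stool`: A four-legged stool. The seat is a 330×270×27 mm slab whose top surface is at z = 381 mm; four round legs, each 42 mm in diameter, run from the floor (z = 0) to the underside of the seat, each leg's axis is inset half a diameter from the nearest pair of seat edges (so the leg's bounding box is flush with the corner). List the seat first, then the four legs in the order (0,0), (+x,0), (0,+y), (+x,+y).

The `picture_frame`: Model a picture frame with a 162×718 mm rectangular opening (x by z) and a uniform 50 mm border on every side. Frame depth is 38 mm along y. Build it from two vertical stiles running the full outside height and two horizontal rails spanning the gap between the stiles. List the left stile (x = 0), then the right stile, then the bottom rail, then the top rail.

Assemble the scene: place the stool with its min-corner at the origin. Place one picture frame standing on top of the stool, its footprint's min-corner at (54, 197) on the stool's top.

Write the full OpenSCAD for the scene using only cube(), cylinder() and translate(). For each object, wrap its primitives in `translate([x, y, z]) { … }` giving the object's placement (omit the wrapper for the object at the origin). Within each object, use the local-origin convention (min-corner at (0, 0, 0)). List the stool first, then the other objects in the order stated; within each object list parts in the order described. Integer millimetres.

translate([0, 0, 354]) cube([330, 270, 27]);
translate([21, 21, 0]) cylinder(h = 354, r = 21);
translate([309, 21, 0]) cylinder(h = 354, r = 21);
translate([21, 249, 0]) cylinder(h = 354, r = 21);
translate([309, 249, 0]) cylinder(h = 354, r = 21);
translate([54, 197, 381]) {
  cube([50, 38, 818]);
  translate([212, 0, 0]) cube([50, 38, 818]);
  translate([50, 0, 0]) cube([162, 38, 50]);
  translate([50, 0, 768]) cube([162, 38, 50]);
}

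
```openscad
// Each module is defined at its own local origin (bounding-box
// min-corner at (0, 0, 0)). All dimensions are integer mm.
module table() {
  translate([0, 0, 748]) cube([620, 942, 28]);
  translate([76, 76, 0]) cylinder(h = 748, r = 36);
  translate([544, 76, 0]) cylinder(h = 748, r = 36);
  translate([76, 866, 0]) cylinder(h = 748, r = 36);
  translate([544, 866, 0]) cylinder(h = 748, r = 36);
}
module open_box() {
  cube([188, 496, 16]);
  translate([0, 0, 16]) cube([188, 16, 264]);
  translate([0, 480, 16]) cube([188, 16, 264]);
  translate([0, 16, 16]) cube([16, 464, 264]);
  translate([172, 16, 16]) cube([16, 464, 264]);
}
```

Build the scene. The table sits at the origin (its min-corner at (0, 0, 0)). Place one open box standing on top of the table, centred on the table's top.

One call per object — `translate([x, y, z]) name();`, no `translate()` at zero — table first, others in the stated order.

table();
translate([216, 223, 776]) open_box();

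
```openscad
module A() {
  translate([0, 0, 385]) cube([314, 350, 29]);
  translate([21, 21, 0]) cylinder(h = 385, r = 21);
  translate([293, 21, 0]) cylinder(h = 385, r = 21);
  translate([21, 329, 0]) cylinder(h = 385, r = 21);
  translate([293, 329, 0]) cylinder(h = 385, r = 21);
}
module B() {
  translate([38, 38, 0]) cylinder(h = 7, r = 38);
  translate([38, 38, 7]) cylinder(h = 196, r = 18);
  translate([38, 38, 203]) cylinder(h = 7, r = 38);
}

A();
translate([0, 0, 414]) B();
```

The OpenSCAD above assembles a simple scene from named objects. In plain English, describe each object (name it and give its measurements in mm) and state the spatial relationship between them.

A is a four-legged stool. The seat is 314×350 mm, 29 mm thick, top at z = 414 mm. It stands on four round legs, each 42 mm in diameter, from z = 0 to the seat underside, each leg's axis is inset half a diameter from the nearest pair of seat edges (so the leg's bounding box is flush with the corner).

B is a spool: two coaxial disc flanges of radius 38 mm and thickness 7 mm, joined by a core cylinder of radius 18 mm and height 196 mm. The lower flange rests on z = 0 and the three cylinders share a vertical axis.

The spool is on top of the stool.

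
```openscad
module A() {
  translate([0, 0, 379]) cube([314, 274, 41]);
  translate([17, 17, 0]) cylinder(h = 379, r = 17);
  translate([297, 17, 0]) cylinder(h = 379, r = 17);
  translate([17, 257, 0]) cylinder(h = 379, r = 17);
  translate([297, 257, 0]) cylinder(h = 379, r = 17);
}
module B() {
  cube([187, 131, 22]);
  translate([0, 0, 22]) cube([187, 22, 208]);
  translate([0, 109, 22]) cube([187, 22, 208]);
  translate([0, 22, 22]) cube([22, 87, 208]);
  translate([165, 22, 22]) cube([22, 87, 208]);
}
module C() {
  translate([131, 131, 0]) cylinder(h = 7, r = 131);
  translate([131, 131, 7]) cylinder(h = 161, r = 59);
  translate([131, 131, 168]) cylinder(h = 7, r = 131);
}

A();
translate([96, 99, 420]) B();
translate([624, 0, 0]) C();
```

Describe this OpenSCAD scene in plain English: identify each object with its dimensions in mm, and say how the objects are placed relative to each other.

A is a four-legged stool. The seat is a 314×274×41 mm slab whose top surface is at z = 420 mm; four round legs, each 34 mm in diameter, run from the floor (z = 0) to the underside of the seat, each leg's axis is inset half a diameter from the nearest pair of seat edges (so the leg's bounding box is flush with the corner).

B is an open storage box with external size 187×131×230 mm and wall thickness 22 mm (the base is also 22 mm thick). The base covers the whole footprint; the four walls stand on the base, with the y-facing walls full-width and the x-facing walls fitting between their inner faces.

C is a spool: two coaxial disc flanges of radius 131 mm and thickness 7 mm, joined by a core cylinder of radius 59 mm and height 161 mm. The lower flange rests on z = 0 and the three cylinders share a vertical axis.

The open box is on top of the stool. The spool is on the floor beside the stool on its +x side.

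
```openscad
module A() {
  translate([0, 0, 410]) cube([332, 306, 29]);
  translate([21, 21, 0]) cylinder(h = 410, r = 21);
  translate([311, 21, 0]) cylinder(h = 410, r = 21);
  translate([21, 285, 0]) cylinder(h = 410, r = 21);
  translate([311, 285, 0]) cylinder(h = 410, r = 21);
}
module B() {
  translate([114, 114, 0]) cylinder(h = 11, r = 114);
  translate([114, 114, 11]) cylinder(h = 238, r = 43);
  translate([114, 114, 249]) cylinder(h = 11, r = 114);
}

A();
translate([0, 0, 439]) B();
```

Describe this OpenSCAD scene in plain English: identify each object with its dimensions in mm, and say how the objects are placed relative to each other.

A is a four-legged stool. The seat is 332×306 mm, 29 mm thick, top at z = 439 mm. It stands on four round legs, each 42 mm in diameter, from z = 0 to the seat underside, each leg's axis is inset half a diameter from the nearest pair of seat edges (so the leg's bounding box is flush with the corner).

B is a spool: two coaxial disc flanges of radius 114 mm and thickness 11 mm, joined by a core cylinder of radius 43 mm and height 238 mm. The lower flange rests on z = 0 and the three cylinders share a vertical axis.

The spool is on top of the stool.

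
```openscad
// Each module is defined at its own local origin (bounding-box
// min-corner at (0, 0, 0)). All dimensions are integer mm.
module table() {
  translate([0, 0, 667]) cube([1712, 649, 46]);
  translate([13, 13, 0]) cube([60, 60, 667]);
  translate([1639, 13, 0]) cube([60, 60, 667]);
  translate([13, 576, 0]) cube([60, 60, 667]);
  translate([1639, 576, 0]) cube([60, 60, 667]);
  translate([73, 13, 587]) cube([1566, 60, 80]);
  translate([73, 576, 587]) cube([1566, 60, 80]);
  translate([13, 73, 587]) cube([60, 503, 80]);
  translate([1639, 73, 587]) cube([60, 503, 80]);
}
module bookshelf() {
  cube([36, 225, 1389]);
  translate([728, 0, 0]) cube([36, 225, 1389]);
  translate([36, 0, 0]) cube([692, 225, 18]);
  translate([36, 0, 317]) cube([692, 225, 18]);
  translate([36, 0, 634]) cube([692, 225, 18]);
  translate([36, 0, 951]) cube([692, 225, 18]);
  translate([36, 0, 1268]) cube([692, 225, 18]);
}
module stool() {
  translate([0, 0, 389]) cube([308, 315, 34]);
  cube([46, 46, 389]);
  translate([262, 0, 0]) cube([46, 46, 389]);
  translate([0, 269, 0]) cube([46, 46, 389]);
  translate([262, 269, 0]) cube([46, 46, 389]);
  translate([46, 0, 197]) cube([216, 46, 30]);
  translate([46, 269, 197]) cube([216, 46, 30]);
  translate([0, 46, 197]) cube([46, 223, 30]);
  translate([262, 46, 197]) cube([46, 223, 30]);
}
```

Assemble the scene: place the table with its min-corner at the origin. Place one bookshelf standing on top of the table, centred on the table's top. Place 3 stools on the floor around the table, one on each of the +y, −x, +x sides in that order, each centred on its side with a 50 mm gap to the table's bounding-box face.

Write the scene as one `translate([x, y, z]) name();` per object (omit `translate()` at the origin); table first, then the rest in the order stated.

table();
translate([474, 212, 713]) bookshelf();
translate([702, 699, 0]) stool();
translate([-358, 167, 0]) stool();
translate([1762, 167, 0]) stool();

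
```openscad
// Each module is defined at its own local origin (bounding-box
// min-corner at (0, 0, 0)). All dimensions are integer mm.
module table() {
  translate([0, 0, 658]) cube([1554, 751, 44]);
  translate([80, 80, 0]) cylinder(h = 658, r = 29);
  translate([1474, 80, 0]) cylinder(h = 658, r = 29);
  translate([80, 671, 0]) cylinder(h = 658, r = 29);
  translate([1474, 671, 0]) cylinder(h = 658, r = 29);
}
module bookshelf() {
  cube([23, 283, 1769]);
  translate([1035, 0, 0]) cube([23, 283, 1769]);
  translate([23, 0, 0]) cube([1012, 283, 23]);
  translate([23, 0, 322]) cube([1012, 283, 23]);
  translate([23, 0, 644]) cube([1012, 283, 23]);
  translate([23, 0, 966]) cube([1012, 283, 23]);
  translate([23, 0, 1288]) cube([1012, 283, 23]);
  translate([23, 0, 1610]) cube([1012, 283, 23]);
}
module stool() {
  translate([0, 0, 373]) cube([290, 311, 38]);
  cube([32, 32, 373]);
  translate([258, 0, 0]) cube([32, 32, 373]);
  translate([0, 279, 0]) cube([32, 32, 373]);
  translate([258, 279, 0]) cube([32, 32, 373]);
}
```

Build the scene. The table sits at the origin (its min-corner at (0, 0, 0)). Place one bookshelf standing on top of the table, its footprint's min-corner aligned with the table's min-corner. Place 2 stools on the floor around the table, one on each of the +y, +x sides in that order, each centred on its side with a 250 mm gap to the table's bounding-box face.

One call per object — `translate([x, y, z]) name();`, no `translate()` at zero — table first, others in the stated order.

table();
translate([0, 0, 702]) bookshelf();
translate([632, 1001, 0]) stool();
translate([1804, 220, 0]) stool();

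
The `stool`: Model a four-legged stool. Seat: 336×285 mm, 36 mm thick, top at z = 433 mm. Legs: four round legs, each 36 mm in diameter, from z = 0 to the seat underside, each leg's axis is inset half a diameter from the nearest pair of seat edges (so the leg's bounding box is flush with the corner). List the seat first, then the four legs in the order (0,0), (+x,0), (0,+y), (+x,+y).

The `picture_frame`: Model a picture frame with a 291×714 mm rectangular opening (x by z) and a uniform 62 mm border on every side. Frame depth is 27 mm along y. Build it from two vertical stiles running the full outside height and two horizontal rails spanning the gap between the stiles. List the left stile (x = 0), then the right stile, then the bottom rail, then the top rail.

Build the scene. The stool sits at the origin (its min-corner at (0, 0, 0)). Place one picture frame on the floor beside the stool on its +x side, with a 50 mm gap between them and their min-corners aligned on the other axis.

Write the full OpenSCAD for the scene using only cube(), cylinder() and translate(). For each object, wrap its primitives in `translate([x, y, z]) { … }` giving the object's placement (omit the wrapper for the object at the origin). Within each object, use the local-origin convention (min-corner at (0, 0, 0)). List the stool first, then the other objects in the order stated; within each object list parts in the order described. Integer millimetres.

translate([0, 0, 397]) cube([336, 285, 36]);
translate([18, 18, 0]) cylinder(h = 397, r = 18);
translate([318, 18, 0]) cylinder(h = 397, r = 18);
translate([18, 267, 0]) cylinder(h = 397, r = 18);
translate([318, 267, 0]) cylinder(h = 397, r = 18);
translate([386, 0, 0]) {
  cube([62, 27, 838]);
  translate([353, 0, 0]) cube([62, 27, 838]);
  translate([62, 0, 0]) cube([291, 27, 62]);
  translate([62, 0, 776]) cube([291, 27, 62]);
}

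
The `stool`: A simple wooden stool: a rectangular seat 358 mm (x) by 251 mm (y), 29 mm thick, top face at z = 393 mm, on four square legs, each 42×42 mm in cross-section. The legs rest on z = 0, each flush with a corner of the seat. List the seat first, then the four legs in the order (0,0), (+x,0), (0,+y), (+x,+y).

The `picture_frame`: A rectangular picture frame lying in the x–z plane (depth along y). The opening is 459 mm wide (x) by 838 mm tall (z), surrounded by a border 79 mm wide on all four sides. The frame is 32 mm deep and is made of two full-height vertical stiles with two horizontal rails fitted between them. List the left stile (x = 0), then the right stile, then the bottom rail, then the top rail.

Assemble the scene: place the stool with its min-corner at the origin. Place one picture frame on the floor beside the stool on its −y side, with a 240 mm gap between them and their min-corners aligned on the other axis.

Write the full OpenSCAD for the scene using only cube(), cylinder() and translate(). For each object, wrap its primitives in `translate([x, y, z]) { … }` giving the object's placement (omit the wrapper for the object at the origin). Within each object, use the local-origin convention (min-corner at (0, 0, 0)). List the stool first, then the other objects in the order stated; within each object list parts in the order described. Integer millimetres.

translate([0, 0, 364]) cube([358, 251, 29]);
cube([42, 42, 364]);
translate([316, 0, 0]) cube([42, 42, 364]);
translate([0, 209, 0]) cube([42, 42, 364]);
translate([316, 209, 0]) cube([42, 42, 364]);
translate([0, -272, 0]) {
  cube([79, 32, 996]);
  translate([538, 0, 0]) cube([79, 32, 996]);
  translate([79, 0, 0]) cube([459, 32, 79]);
  translate([79, 0, 917]) cube([459, 32, 79]);
}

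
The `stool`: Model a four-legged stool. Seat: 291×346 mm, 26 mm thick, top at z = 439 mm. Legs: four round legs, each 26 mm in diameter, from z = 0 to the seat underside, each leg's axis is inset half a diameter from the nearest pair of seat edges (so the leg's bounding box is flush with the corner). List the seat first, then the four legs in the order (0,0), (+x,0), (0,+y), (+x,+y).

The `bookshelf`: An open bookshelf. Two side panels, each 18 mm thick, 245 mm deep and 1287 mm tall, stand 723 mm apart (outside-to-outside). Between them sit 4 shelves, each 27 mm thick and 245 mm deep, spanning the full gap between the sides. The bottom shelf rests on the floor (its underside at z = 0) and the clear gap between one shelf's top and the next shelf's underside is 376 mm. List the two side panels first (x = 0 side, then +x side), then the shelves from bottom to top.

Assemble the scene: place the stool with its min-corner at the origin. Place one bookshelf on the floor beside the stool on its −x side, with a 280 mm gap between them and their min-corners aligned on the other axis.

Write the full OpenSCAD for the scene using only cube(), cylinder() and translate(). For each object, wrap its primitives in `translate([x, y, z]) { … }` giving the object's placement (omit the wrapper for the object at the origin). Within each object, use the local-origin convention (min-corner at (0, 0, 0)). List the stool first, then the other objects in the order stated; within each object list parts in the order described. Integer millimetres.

translate([0, 0, 413]) cube([291, 346, 26]);
translate([13, 13, 0]) cylinder(h = 413, r = 13);
translate([278, 13, 0]) cylinder(h = 413, r = 13);
translate([13, 333, 0]) cylinder(h = 413, r = 13);
translate([278, 333, 0]) cylinder(h = 413, r = 13);
translate([-1003, 0, 0]) {
  cube([18, 245, 1287]);
  translate([705, 0, 0]) cube([18, 245, 1287]);
  translate([18, 0, 0]) cube([687, 245, 27]);
  translate([18, 0, 403]) cube([687, 245, 27]);
  translate([18, 0, 806]) cube([687, 245, 27]);
  translate([18, 0, 1209]) cube([687, 245, 27]);
}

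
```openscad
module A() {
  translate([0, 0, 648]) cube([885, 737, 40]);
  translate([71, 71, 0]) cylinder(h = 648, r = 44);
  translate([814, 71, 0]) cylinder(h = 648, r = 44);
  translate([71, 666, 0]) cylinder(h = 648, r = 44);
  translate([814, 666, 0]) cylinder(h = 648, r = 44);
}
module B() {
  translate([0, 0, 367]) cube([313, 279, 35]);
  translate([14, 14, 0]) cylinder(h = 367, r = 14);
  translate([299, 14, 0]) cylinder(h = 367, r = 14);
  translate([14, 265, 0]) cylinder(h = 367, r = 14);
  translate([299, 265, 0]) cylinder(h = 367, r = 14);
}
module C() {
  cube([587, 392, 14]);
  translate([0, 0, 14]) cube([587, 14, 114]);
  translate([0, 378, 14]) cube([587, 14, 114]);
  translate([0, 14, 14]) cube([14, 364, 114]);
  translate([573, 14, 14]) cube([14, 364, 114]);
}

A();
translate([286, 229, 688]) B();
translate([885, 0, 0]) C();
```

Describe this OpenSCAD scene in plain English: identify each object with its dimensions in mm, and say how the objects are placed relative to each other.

A is a rectangular dining table. The top is 885×737×40 mm with its upper surface at z = 688 mm. It stands on four round legs of 88 mm diameter, each leg's bounding box inset 27 mm from the nearest pair of top edges, running from the floor to the underside of the top.

B is a four-legged stool. The seat is a 313×279×35 mm slab whose top surface is at z = 402 mm; four round legs, each 28 mm in diameter, run from the floor (z = 0) to the underside of the seat, each leg's axis is inset half a diameter from the nearest pair of seat edges (so the leg's bounding box is flush with the corner).

C is an open-topped rectangular box: outside dimensions 587×392×128 mm, with a uniform wall and base thickness of 14 mm. The base is a full 587×392 slab on the floor; four walls sit on top of the base. The front and back walls (the −y and +y sides) span the full width; the two side walls fit between them.

The stool is on top of the table, centred. The open box is against the table's +x side, with their −y faces flush.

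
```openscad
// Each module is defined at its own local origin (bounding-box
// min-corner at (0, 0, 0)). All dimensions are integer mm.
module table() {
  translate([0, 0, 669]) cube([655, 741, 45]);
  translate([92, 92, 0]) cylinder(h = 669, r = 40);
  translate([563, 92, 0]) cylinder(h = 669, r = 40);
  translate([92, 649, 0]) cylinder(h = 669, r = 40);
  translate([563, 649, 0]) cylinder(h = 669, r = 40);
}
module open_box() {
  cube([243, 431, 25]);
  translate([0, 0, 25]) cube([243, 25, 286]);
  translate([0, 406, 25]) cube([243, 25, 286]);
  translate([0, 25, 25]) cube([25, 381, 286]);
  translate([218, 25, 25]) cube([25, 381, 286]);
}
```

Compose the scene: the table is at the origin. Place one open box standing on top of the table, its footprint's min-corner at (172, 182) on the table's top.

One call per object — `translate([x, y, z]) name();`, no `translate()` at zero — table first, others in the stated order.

table();
translate([172, 182, 714]) open_box();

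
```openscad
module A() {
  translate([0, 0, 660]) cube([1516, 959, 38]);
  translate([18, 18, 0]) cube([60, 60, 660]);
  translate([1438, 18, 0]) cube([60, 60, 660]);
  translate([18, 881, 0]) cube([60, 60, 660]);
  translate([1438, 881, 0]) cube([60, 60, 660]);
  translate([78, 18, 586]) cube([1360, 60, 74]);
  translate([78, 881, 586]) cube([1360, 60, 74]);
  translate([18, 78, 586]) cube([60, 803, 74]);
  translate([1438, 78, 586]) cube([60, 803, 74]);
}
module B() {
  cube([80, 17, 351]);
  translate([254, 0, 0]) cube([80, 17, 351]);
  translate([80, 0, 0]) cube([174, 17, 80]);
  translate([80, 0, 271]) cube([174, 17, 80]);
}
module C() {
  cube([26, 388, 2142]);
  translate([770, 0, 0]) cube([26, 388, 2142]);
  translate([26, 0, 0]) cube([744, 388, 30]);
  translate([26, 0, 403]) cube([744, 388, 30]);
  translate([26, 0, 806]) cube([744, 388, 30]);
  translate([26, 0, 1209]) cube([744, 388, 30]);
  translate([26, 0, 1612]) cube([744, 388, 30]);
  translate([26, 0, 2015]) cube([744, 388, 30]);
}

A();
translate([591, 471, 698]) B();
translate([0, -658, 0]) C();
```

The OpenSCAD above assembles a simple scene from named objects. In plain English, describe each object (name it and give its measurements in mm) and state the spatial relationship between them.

A is a rectangular dining table. The top is 1516×959×38 mm with its upper surface at z = 698 mm. It stands on four 60×60 mm square legs, each inset 18 mm from the nearest pair of top edges, running from the floor to the underside of the top. Four apron rails, 60 mm thick and 74 mm tall, run between adjacent legs with their top edges flush with the underside of the top and their outer faces flush with the legs' outer faces.

B is a picture frame with a 174×191 mm rectangular opening (x by z) and a uniform 80 mm border on every side. Frame depth is 17 mm along y. It is built from two vertical stiles running the full outside height and two horizontal rails spanning the gap between the stiles.

C is a bookshelf 796 mm wide overall, 388 mm deep and 2142 mm tall. The two sides are 26 mm thick vertical panels. 6 horizontal shelves of 30 mm thickness span between the inner faces of the sides; the lowest shelf sits on the floor and shelves are stacked with a clear vertical gap of 373 mm between each pair.

The picture frame is on top of the table, centred. The bookshelf is on the floor beside the table on its −y side.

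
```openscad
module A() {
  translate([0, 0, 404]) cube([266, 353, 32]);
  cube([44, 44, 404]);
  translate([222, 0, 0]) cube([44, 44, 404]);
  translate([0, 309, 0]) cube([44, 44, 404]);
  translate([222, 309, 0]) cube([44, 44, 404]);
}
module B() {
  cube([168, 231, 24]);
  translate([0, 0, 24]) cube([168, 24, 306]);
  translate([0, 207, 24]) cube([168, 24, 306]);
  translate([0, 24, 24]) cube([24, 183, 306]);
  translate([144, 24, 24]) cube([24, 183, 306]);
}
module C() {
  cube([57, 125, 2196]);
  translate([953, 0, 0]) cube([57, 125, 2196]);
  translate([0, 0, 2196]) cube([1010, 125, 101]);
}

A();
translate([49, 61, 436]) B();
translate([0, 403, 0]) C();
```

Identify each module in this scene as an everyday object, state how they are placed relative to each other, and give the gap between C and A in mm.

The door frame's nearest face is 50 mm from the stool's +y face.

A is a stool. B is an open box. C is a door frame. The open box is on top of the stool, centred. The door frame is on the floor beside the stool on its +y side. The gap between the door frame and the stool is 50 mm.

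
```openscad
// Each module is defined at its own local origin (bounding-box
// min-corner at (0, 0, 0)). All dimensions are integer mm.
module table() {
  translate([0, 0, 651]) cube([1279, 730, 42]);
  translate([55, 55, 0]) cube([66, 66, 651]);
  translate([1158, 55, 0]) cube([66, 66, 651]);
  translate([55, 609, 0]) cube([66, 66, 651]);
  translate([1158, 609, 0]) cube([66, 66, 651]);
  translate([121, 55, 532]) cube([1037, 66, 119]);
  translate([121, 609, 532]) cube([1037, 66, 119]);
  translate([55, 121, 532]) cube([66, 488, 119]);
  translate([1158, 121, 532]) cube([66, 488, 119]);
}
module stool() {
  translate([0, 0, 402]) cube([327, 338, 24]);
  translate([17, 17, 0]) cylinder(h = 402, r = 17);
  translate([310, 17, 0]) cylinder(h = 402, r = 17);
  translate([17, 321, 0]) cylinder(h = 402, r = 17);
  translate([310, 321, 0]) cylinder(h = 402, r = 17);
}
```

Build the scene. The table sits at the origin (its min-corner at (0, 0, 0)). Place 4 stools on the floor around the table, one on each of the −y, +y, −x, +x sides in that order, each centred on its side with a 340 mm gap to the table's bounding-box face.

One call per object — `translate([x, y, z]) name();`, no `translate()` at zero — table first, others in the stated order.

table();
translate([476, -678, 0]) stool();
translate([476, 1070, 0]) stool();
translate([-667, 196, 0]) stool();
translate([1619, 196, 0]) stool();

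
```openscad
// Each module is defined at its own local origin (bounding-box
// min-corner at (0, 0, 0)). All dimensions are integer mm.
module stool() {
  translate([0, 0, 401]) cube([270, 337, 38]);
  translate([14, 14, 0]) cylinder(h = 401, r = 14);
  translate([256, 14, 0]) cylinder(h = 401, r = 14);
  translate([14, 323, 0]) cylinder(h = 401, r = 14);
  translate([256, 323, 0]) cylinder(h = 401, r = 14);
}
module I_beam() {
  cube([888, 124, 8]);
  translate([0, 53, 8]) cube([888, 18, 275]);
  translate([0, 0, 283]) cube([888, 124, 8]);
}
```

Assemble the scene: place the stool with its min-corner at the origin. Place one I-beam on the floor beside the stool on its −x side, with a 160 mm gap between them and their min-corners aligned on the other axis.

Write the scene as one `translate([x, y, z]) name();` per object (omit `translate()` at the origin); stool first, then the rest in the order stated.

stool();
translate([-1048, 0, 0]) I_beam();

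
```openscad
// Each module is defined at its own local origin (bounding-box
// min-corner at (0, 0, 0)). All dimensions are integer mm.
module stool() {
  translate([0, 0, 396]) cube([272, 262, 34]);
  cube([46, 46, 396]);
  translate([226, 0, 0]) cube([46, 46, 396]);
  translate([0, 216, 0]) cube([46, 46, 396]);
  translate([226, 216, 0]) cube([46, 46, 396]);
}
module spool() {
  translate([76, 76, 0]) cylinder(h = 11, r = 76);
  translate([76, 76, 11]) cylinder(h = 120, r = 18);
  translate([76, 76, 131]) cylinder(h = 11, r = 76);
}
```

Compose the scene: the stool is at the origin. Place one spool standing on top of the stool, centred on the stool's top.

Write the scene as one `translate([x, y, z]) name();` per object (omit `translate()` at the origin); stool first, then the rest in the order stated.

stool();
translate([60, 55, 430]) spool();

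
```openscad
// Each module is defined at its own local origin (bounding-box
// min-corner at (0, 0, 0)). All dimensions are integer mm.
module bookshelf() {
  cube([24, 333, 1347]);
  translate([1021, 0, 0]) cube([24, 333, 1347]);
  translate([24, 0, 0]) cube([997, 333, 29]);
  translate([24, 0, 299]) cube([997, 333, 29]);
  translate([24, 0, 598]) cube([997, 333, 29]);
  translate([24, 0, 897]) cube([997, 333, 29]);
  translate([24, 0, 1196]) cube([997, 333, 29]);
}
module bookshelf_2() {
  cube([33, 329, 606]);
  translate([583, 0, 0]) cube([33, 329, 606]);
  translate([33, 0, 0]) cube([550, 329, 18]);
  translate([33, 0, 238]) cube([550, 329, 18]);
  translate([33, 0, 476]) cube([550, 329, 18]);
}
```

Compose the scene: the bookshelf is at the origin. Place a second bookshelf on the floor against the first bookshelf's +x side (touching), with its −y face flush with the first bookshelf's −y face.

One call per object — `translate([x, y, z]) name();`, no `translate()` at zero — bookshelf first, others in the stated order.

bookshelf();
translate([1045, 0, 0]) bookshelf_2();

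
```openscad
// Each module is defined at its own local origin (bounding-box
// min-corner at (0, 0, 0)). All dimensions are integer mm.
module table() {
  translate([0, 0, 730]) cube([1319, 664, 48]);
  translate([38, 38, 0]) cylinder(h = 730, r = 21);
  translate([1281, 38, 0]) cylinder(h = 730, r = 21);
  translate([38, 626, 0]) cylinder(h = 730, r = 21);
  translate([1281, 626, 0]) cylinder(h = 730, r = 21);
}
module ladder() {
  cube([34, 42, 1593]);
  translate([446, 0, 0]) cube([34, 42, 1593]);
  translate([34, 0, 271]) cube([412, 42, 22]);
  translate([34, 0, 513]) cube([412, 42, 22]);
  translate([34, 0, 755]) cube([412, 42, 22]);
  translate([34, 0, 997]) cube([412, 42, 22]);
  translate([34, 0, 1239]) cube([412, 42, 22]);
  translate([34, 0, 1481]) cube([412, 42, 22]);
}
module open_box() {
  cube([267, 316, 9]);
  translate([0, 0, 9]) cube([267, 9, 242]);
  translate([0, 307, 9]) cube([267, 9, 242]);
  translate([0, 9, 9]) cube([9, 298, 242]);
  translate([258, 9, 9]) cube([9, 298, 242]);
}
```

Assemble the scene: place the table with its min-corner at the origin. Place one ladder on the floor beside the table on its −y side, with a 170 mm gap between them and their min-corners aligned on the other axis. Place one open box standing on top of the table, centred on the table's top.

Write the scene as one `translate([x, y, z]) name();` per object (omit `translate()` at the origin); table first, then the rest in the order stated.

table();
translate([0, -212, 0]) ladder();
translate([526, 174, 778]) open_box();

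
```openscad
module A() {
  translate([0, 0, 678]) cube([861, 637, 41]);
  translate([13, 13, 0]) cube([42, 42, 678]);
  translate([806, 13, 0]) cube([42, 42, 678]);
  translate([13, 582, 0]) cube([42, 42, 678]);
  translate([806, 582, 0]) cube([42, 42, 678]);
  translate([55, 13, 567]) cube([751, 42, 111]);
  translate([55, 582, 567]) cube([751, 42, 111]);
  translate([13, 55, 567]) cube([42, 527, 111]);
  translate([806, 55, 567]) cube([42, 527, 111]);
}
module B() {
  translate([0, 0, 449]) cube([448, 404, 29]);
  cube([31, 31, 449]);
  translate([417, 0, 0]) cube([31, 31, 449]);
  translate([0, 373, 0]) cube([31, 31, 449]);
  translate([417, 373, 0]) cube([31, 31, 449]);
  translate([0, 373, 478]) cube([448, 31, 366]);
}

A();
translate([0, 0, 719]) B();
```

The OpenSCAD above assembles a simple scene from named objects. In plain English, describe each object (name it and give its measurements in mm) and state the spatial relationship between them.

A is a rectangular dining table. The top is 861×637×41 mm with its upper surface at z = 719 mm. It stands on four 42×42 mm square legs, each inset 13 mm from the nearest pair of top edges, running from the floor to the underside of the top. Four apron rails, 42 mm thick and 111 mm tall, run between adjacent legs with their top edges flush with the underside of the top and their outer faces flush with the legs' outer faces.

B is a chair. The seat is a 448×404×29 mm slab with its top at z = 478 mm, on four 31×31 mm corner legs (flush with the seat edges, standing on z = 0). A flat backrest 31 mm thick, 366 mm tall, spans the full seat width and rises from the seat top along its +y edge, rear face flush with the rear of the seat.

The chair is on top of the table.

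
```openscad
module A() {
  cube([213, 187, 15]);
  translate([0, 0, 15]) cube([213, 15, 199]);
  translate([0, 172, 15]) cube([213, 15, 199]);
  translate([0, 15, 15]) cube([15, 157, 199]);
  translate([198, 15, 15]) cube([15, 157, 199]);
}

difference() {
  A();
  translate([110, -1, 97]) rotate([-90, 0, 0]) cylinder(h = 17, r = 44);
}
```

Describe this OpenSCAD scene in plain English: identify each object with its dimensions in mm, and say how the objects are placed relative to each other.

A is an open-topped rectangular box: outside dimensions 213×187×214 mm, with a uniform wall and base thickness of 15 mm. The base is a full 213×187 slab on the floor; four walls sit on top of the base. The front and back walls (the −y and +y sides) span the full width; the two side walls fit between them.

The open box has a circular hole of radius 44 mm through its front wall, centred at (x = 110, z = 97).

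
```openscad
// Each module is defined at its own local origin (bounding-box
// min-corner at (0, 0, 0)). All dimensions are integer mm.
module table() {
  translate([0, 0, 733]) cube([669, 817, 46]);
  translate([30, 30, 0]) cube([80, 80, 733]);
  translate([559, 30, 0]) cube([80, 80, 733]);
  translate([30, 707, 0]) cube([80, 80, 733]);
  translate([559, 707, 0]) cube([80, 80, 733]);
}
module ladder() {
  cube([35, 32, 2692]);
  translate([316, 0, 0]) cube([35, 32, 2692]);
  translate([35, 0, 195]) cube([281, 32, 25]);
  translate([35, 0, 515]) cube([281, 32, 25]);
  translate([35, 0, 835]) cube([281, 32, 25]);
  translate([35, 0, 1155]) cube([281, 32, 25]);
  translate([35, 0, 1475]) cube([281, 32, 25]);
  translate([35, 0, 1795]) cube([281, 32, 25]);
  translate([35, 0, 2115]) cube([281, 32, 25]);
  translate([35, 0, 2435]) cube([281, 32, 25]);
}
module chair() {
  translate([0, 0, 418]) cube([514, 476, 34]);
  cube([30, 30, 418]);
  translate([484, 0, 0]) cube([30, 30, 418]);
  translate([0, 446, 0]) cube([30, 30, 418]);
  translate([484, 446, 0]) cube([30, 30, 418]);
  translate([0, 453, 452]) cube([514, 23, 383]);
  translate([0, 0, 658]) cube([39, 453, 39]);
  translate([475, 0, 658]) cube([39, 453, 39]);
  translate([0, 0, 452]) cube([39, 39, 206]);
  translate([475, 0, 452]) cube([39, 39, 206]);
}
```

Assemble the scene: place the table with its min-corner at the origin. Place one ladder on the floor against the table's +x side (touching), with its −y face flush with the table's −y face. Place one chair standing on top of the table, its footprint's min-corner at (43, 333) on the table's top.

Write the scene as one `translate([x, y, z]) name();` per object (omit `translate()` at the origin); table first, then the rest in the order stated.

table();
translate([669, 0, 0]) ladder();
translate([43, 333, 779]) chair();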